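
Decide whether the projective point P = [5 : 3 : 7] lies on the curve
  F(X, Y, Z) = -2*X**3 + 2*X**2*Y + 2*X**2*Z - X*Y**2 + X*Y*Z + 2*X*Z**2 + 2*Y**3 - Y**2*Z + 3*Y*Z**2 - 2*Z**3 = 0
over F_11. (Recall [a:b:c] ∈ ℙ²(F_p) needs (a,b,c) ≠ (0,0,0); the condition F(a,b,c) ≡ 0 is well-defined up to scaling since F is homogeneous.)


F(5,3,7) ≡ 7 (mod 11); P is NOT on the curve.

Evaluate F(5, 3, 7) term-by-term (mod 11).
  -2*X**3 ↦ -2·125·1·1 = -250
  2*X**2*Y ↦ 2·25·3·1 = 150
  2*X**2*Z ↦ 2·25·1·7 = 350
  -X*Y**2 ↦ -1·5·9·1 = -45
  X*Y*Z ↦ 1·5·3·7 = 105
  2*X*Z**2 ↦ 2·5·1·49 = 490
  2*Y**3 ↦ 2·1·27·1 = 54
  -Y**2*Z ↦ -1·1·9·7 = -63
  3*Y*Z**2 ↦ 3·1·3·49 = 441
  -2*Z**3 ↦ -2·1·1·343 = -686
Sum: F(5, 3, 7) = (-250) + (150) + (350) + (-45) + (105) + (490) + (54) + (-63) + (441) + (-686) = 546.
Reducing mod 11: 546 ≡ 7 (mod 11).
Since F(a, b, c) ≡ 7 ≠ 0 (mod 11), P does NOT lie on the curve.


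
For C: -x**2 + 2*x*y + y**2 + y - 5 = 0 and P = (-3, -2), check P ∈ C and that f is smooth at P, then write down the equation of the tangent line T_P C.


Tangent line at P: 2*x - 9*y - 12 = 0.

Step 1: f(-3, -2) = 0, so P lies on C.
Step 2: partial derivatives
  f_x(x, y) = -2*x + 2*y, f_y(x, y) = 2*x + 2*y + 1.
  f_x(P) = 2, f_y(P) = -9 (gradient nonzero, so P is smooth).
Step 3: tangent line at P: 2·(x − -3) + -9·(y − -2) = 0.
Expanding: 2*x - 9*y - 12 = 0.


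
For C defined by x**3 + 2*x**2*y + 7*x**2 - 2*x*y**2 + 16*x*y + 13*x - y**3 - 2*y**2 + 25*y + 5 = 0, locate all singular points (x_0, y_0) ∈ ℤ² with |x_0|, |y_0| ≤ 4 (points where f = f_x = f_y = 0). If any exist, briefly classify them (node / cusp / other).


Singular points: {(-3, 1)}; classification: cusp.

Compute partial derivatives:
  f_x = 3*x**2 + 4*x*y + 14*x - 2*y**2 + 16*y + 13.
  f_y = 2*x**2 - 4*x*y + 16*x - 3*y**2 - 4*y + 25.
Scan x_0 ∈ {−4, ..., 4}. For each x_0, f_y(x_0, y) is a polynomial in y; find its integer roots y ∈ {−4, ..., 4}, then test f_x and f at those candidates.
  x = -4: f_y(-4, y) = -3*y**2 + 12*y - 7; no integer root y with |y| ≤ 4.
  x = -3: f_y(-3, y) = -3*y**2 + 8*y - 5; vanishes at y ∈ {1}. (-3, 1): f_x = 0, f = 0 — SINGULAR.
  x = -2: f_y(-2, y) = -3*y**2 + 4*y + 1; no integer root y with |y| ≤ 4.
  x = -1: f_y(-1, y) = 11 - 3*y**2; no integer root y with |y| ≤ 4.
  x = 0: f_y(0, y) = -3*y**2 - 4*y + 25; no integer root y with |y| ≤ 4.
  x = 1: f_y(1, y) = -3*y**2 - 8*y + 43; no integer root y with |y| ≤ 4.
  x = 2: f_y(2, y) = -3*y**2 - 12*y + 65; no integer root y with |y| ≤ 4.
  x = 3: f_y(3, y) = -3*y**2 - 16*y + 91; no integer root y with |y| ≤ 4.
  x = 4: f_y(4, y) = -3*y**2 - 20*y + 121; no integer root y with |y| ≤ 4.
Only singular point on the grid: (-3, 1).
Classify: substitute x = -3 + u, y = 1 + v and expand: f = u**3 + 2*u**2*v - 2*u*v**2 - v**3 + v**2.
No constant or linear terms (consistent with a singular point). Quadratic part: v**2. Cubic part: u**3 + 2*u**2*v - 2*u*v**2 - v**3.
The quadratic part v**2 is a perfect square, so there is a single (double) tangent line v = 0, i.e. y = 1. Restricting the cubic part to that line (v = 0) leaves u**3 ≠ 0, so f is not divisible by v and the branch is v² ≈ -u**3 to lowest order — this is a cusp.
Classification: cusp.


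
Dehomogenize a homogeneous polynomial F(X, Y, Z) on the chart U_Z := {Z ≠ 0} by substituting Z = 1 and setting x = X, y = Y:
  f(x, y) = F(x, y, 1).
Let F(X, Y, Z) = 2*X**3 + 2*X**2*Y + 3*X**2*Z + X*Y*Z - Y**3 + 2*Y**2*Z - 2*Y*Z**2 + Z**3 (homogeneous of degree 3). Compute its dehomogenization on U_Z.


f(x, y) = 2*x**3 + 2*x**2*y + 3*x**2 + x*y - y**3 + 2*y**2 - 2*y + 1

On U_Z we set Z = 1. Each monomial c·X^i·Y^j·Z^k in F becomes c·x^i·y^j·1^k = c·x^i·y^j.
Substituting Z = 1: F(X, Y, 1) = 2*x**3 + 2*x**2*y + 3*x**2 + x*y - y**3 + 2*y**2 - 2*y + 1.
Note: deg(f) ≤ deg(F) = 3; strict inequality happens when F is divisible by Z (lost terms).


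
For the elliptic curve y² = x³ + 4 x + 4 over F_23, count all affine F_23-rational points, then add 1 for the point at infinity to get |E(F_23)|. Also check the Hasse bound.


Affine points = {(0, 2), (0, 21), (1, 3), (1, 20), (10, 3), (10, 20), (12, 3), (12, 20), (15, 9), (15, 14), (16, 1), (16, 22), (19, 4), (19, 19)}; affine count = 14; |E(F_23)| = 15.

Discriminant check: Δ ∝ 4a³ + 27b² = 4·4³ + 27·4² = 4·64 + 27·16 ≡ 21 (mod 23). Nonzero ⇒ E is nonsingular.
For each x ∈ F_23, compute rhs = x³ + 4·x + 4 mod 23, then count y ∈ F_23 with y² ≡ rhs.
  x = 0: rhs = 4, matching y values: 2, 21 (2 points).
  x = 1: rhs = 9, matching y values: 3, 20 (2 points).
  x = 2: rhs = 20, matching y values: none (0 points).
  x = 3: rhs = 20, matching y values: none (0 points).
  x = 4: rhs = 15, matching y values: none (0 points).
  x = 5: rhs = 11, matching y values: none (0 points).
  x = 6: rhs = 14, matching y values: none (0 points).
  x = 7: rhs = 7, matching y values: none (0 points).
  x = 8: rhs = 19, matching y values: none (0 points).
  x = 9: rhs = 10, matching y values: none (0 points).
  x = 10: rhs = 9, matching y values: 3, 20 (2 points).
  x = 11: rhs = 22, matching y values: none (0 points).
  x = 12: rhs = 9, matching y values: 3, 20 (2 points).
  x = 13: rhs = 22, matching y values: none (0 points).
  x = 14: rhs = 21, matching y values: none (0 points).
  x = 15: rhs = 12, matching y values: 9, 14 (2 points).
  x = 16: rhs = 1, matching y values: 1, 22 (2 points).
  x = 17: rhs = 17, matching y values: none (0 points).
  x = 18: rhs = 20, matching y values: none (0 points).
  x = 19: rhs = 16, matching y values: 4, 19 (2 points).
  x = 20: rhs = 11, matching y values: none (0 points).
  x = 21: rhs = 11, matching y values: none (0 points).
  x = 22: rhs = 22, matching y values: none (0 points).
Total affine count: 14.
Full point count |E(F_23)| = 14 + 1 = 15.
Hasse bound: |15 − (23+1)| = |-9| = 9 ≤ 2√23 ≈ 9.5917 ✓.


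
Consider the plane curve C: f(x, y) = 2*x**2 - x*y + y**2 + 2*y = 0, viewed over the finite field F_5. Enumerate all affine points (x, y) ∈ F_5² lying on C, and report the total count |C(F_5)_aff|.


Affine F_5-points: {(0, 0), (0, 3), (3, 2), (3, 4), (4, 3), (4, 4)}; count = 6.

For each of the 25 pairs (x, y) ∈ F_5², evaluate f(x, y) mod 5. Record the zeros.
  x = 0: [0↦0, 1↦3, 2↦3, 3↦0, 4↦4]  zeros at y ∈ {0, 3}
  x = 1: [0↦2, 1↦4, 2↦3, 3↦4, 4↦2]  zeros at y ∈ ∅
  x = 2: [0↦3, 1↦4, 2↦2, 3↦2, 4↦4]  zeros at y ∈ ∅
  x = 3: [0↦3, 1↦3, 2↦0, 3↦4, 4↦0]  zeros at y ∈ {2, 4}
  x = 4: [0↦2, 1↦1, 2↦2, 3↦0, 4↦0]  zeros at y ∈ {3, 4}
Collecting zeros: affine points = {(0, 0), (0, 3), (3, 2), (3, 4), (4, 3), (4, 4)}.
Total count |C(F_5)_aff| = 6.


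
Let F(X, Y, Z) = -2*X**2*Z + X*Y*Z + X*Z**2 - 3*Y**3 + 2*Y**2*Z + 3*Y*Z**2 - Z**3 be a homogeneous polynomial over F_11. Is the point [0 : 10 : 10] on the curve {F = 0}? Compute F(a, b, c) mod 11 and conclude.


F(0,10,10) ≡ 10 (mod 11); P is NOT on the curve.

Evaluate F(0, 10, 10) term-by-term (mod 11).
  -2*X**2*Z ↦ -2·0·1·10 = 0
  X*Y*Z ↦ 1·0·10·10 = 0
  X*Z**2 ↦ 1·0·1·100 = 0
  -3*Y**3 ↦ -3·1·1000·1 = -3000
  2*Y**2*Z ↦ 2·1·100·10 = 2000
  3*Y*Z**2 ↦ 3·1·10·100 = 3000
  -Z**3 ↦ -1·1·1·1000 = -1000
Sum: F(0, 10, 10) = (0) + (0) + (0) + (-3000) + (2000) + (3000) + (-1000) = 1000.
Reducing mod 11: 1000 ≡ 10 (mod 11).
Since F(a, b, c) ≡ 10 ≠ 0 (mod 11), P does NOT lie on the curve.


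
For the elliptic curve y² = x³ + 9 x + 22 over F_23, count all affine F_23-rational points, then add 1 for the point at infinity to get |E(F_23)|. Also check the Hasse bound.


Affine points = {(1, 3), (1, 20), (2, 5), (2, 18), (5, 10), (5, 13), (6, 4), (6, 19), (8, 10), (8, 13), (9, 2), (9, 21), (10, 10), (10, 13), (11, 7), (11, 16), (12, 8), (12, 15), (13, 6), (13, 17), (15, 6), (15, 17), (18, 6), (18, 17), (22, 9), (22, 14)}; affine count = 26; |E(F_23)| = 27.

Discriminant check: Δ ∝ 4a³ + 27b² = 4·9³ + 27·22² = 4·729 + 27·484 ≡ 22 (mod 23). Nonzero ⇒ E is nonsingular.
For each x ∈ F_23, compute rhs = x³ + 9·x + 22 mod 23, then count y ∈ F_23 with y² ≡ rhs.
  x = 0: rhs = 22, matching y values: none (0 points).
  x = 1: rhs = 9, matching y values: 3, 20 (2 points).
  x = 2: rhs = 2, matching y values: 5, 18 (2 points).
  x = 3: rhs = 7, matching y values: none (0 points).
  x = 4: rhs = 7, matching y values: none (0 points).
  x = 5: rhs = 8, matching y values: 10, 13 (2 points).
  x = 6: rhs = 16, matching y values: 4, 19 (2 points).
  x = 7: rhs = 14, matching y values: none (0 points).
  x = 8: rhs = 8, matching y values: 10, 13 (2 points).
  x = 9: rhs = 4, matching y values: 2, 21 (2 points).
  x = 10: rhs = 8, matching y values: 10, 13 (2 points).
  x = 11: rhs = 3, matching y values: 7, 16 (2 points).
  x = 12: rhs = 18, matching y values: 8, 15 (2 points).
  x = 13: rhs = 13, matching y values: 6, 17 (2 points).
  x = 14: rhs = 17, matching y values: none (0 points).
  x = 15: rhs = 13, matching y values: 6, 17 (2 points).
  x = 16: rhs = 7, matching y values: none (0 points).
  x = 17: rhs = 5, matching y values: none (0 points).
  x = 18: rhs = 13, matching y values: 6, 17 (2 points).
  x = 19: rhs = 14, matching y values: none (0 points).
  x = 20: rhs = 14, matching y values: none (0 points).
  x = 21: rhs = 19, matching y values: none (0 points).
  x = 22: rhs = 12, matching y values: 9, 14 (2 points).
Total affine count: 26.
Full point count |E(F_23)| = 26 + 1 = 27.
Hasse bound: |27 − (23+1)| = |3| = 3 ≤ 2√23 ≈ 9.5917 ✓.


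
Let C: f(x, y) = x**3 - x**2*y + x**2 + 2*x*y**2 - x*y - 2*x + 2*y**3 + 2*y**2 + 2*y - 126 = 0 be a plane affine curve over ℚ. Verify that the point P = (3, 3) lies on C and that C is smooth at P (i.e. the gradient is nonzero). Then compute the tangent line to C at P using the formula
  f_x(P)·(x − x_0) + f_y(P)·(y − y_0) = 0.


Tangent line at P: 28*x + 92*y - 360 = 0.

Step 1: f(3, 3) = 0, so P lies on C.
Step 2: partial derivatives
  f_x(x, y) = 3*x**2 - 2*x*y + 2*x + 2*y**2 - y - 2, f_y(x, y) = -x**2 + 4*x*y - x + 6*y**2 + 4*y + 2.
  f_x(P) = 28, f_y(P) = 92 (gradient nonzero, so P is smooth).
Step 3: tangent line at P: 28·(x − 3) + 92·(y − 3) = 0.
Expanding: 28*x + 92*y - 360 = 0.


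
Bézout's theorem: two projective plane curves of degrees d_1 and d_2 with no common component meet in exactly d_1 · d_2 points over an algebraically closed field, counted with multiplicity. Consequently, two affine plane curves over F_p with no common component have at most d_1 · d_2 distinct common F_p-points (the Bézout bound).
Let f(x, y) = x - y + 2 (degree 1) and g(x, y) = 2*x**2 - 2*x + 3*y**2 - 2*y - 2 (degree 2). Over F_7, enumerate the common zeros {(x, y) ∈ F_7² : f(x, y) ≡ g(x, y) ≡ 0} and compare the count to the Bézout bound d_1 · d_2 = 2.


Common zeros: {(2, 4)}; count = 1; Bézout bound = 2.

deg(f) = 1, deg(g) = 2, so Bézout bound = 2.
Scan x ∈ F_7. For each x, list the y ∈ F_7 with f(x, y) ≡ 0 and those with g(x, y) ≡ 0 (mod 7); the common zeros in that column are the intersection.
  x = 0: f ≡ 0 at y ∈ {2}; g ≡ 0 at y ∈ {5}; common: ∅.
  x = 1: f ≡ 0 at y ∈ {3}; g ≡ 0 at y ∈ {5}; common: ∅.
  x = 2: f ≡ 0 at y ∈ {4}; g ≡ 0 at y ∈ {4, 6}; common: {4}.
  x = 3: f ≡ 0 at y ∈ {5}; g ≡ 0 at y ∈ ∅; common: ∅.
  x = 4: f ≡ 0 at y ∈ {6}; g ≡ 0 at y ∈ ∅; common: ∅.
  x = 5: f ≡ 0 at y ∈ {0}; g ≡ 0 at y ∈ ∅; common: ∅.
  x = 6: f ≡ 0 at y ∈ {1}; g ≡ 0 at y ∈ {4, 6}; common: ∅.
Collecting: common zeros = {(2, 4)}, so the count is 1.
Comparison with the Bézout bound: 1 ≤ 2 = deg(f)·deg(g), as expected for curves with no common component (the affine F_7-count falls short of the bound because intersections may lie at infinity, over extension fields, or carry multiplicity).


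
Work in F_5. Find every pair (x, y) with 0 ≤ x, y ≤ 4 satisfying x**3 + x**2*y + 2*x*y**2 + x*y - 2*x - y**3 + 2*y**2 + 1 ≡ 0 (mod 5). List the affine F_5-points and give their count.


Affine F_5-points: {(1, 0), (1, 1), (1, 3), (2, 0), (2, 3), (3, 2), (4, 3)}; count = 7.

For each of the 25 pairs (x, y) ∈ F_5², evaluate f(x, y) mod 5. Record the zeros.
  x = 0: [0↦1, 1↦2, 2↦1, 3↦2, 4↦4]  zeros at y ∈ ∅
  x = 1: [0↦0, 1↦0, 2↦2, 3↦0, 4↦3]  zeros at y ∈ {0, 1, 3}
  x = 2: [0↦0, 1↦1, 2↦3, 3↦0, 4↦1]  zeros at y ∈ {0, 3}
  x = 3: [0↦2, 1↦1, 2↦0, 3↦3, 4↦4]  zeros at y ∈ {2}
  x = 4: [0↦2, 1↦1, 2↦4, 3↦0, 4↦3]  zeros at y ∈ {3}
Collecting zeros: affine points = {(1, 0), (1, 1), (1, 3), (2, 0), (2, 3), (3, 2), (4, 3)}.
Total count |C(F_5)_aff| = 7.


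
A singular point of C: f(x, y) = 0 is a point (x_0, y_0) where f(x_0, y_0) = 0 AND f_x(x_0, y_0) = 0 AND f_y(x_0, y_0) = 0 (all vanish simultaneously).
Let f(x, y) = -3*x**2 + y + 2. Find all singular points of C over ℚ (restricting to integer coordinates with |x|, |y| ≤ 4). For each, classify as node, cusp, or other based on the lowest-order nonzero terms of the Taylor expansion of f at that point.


No singular points in the scanned grid; C is smooth there.

Compute partial derivatives:
  f_x = -6*x.
  f_y = 1.
f_y = 1 is a nonzero constant, so f_y never vanishes: no point (x, y) can satisfy f = f_x = f_y = 0. In particular no (x, y) ∈ {−4, ..., 4}² is singular; the curve is smooth.


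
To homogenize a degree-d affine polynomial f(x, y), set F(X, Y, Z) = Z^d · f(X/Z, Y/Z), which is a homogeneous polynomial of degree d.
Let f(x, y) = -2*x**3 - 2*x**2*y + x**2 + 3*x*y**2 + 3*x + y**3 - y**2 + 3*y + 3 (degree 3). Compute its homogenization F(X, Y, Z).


F(X, Y, Z) = -2*X**3 - 2*X**2*Y + X**2*Z + 3*X*Y**2 + 3*X*Z**2 + Y**3 - Y**2*Z + 3*Y*Z**2 + 3*Z**3

deg(f) = 3.
Substitute x = X/Z, y = Y/Z into f, then multiply by Z^3.
  monomial -2·x^3·y^0 ↦ -2·X^3·Y^0·Z^0.
  monomial -2·x^2·y^1 ↦ -2·X^2·Y^1·Z^0.
  monomial 1·x^2·y^0 ↦ 1·X^2·Y^0·Z^1.
  monomial 3·x^1·y^2 ↦ 3·X^1·Y^2·Z^0.
  monomial 3·x^1·y^0 ↦ 3·X^1·Y^0·Z^2.
  monomial 1·x^0·y^3 ↦ 1·X^0·Y^3·Z^0.
  monomial -1·x^0·y^2 ↦ -1·X^0·Y^2·Z^1.
  monomial 3·x^0·y^1 ↦ 3·X^0·Y^1·Z^2.
  monomial 3·x^0·y^0 ↦ 3·X^0·Y^0·Z^3.
Collecting: F(X, Y, Z) = -2*X**3 - 2*X**2*Y + X**2*Z + 3*X*Y**2 + 3*X*Z**2 + Y**3 - Y**2*Z + 3*Y*Z**2 + 3*Z**3.


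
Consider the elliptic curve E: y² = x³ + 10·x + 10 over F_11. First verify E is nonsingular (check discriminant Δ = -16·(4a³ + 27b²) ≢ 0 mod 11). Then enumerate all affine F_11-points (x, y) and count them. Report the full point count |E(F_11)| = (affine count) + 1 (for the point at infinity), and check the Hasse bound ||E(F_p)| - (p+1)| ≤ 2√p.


Affine points = {(2, 4), (2, 7), (3, 1), (3, 10), (4, 2), (4, 9), (5, 3), (5, 8), (6, 0), (7, 4), (7, 7), (9, 2), (9, 9)}; affine count = 13; |E(F_11)| = 14.

Discriminant check: Δ ∝ 4a³ + 27b² = 4·10³ + 27·10² = 4·1000 + 27·100 ≡ 1 (mod 11). Nonzero ⇒ E is nonsingular.
For each x ∈ F_11, compute rhs = x³ + 10·x + 10 mod 11, then count y ∈ F_11 with y² ≡ rhs.
  x = 0: rhs = 10, matching y values: none (0 points).
  x = 1: rhs = 10, matching y values: none (0 points).
  x = 2: rhs = 5, matching y values: 4, 7 (2 points).
  x = 3: rhs = 1, matching y values: 1, 10 (2 points).
  x = 4: rhs = 4, matching y values: 2, 9 (2 points).
  x = 5: rhs = 9, matching y values: 3, 8 (2 points).
  x = 6: rhs = 0, matching y values: 0 (1 points).
  x = 7: rhs = 5, matching y values: 4, 7 (2 points).
  x = 8: rhs = 8, matching y values: none (0 points).
  x = 9: rhs = 4, matching y values: 2, 9 (2 points).
  x = 10: rhs = 10, matching y values: none (0 points).
Total affine count: 13.
Full point count |E(F_11)| = 13 + 1 = 14.
Hasse bound: |14 − (11+1)| = |2| = 2 ≤ 2√11 ≈ 6.6332 ✓.


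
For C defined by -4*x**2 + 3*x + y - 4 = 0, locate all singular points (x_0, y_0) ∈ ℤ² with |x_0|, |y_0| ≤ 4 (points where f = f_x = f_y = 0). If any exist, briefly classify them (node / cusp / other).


No singular points in the scanned grid; C is smooth there.

Compute partial derivatives:
  f_x = 3 - 8*x.
  f_y = 1.
f_y = 1 is a nonzero constant, so f_y never vanishes: no point (x, y) can satisfy f = f_x = f_y = 0. In particular no (x, y) ∈ {−4, ..., 4}² is singular; the curve is smooth.


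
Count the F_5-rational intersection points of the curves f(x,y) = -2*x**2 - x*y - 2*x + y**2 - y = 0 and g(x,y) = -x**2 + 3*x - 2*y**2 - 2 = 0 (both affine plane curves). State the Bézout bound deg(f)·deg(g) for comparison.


Common zeros: ∅; count = 0; Bézout bound = 4.

deg(f) = 2, deg(g) = 2, so Bézout bound = 4.
Scan x ∈ F_5. For each x, list the y ∈ F_5 with f(x, y) ≡ 0 and those with g(x, y) ≡ 0 (mod 5); the common zeros in that column are the intersection.
  x = 0: f ≡ 0 at y ∈ {0, 1}; g ≡ 0 at y ∈ {2, 3}; common: ∅.
  x = 1: f ≡ 0 at y ∈ {1}; g ≡ 0 at y ∈ {0}; common: ∅.
  x = 2: f ≡ 0 at y ∈ ∅; g ≡ 0 at y ∈ {0}; common: ∅.
  x = 3: f ≡ 0 at y ∈ ∅; g ≡ 0 at y ∈ {2, 3}; common: ∅.
  x = 4: f ≡ 0 at y ∈ {0}; g ≡ 0 at y ∈ ∅; common: ∅.
Collecting: common zeros = ∅, so the count is 0.
Comparison with the Bézout bound: 0 ≤ 4 = deg(f)·deg(g), as expected for curves with no common component (the affine F_5-count falls short of the bound because intersections may lie at infinity, over extension fields, or carry multiplicity).


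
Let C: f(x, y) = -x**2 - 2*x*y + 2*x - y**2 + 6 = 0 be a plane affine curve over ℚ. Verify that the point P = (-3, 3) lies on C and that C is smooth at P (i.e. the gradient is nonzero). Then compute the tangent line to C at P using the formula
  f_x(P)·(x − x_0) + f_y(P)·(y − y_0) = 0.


Tangent line at P: 2*x + 6 = 0.

Step 1: f(-3, 3) = 0, so P lies on C.
Step 2: partial derivatives
  f_x(x, y) = -2*x - 2*y + 2, f_y(x, y) = -2*x - 2*y.
  f_x(P) = 2, f_y(P) = 0 (gradient nonzero, so P is smooth).
Step 3: tangent line at P: 2·(x − -3) + 0·(y − 3) = 0.
Expanding: 2*x + 6 = 0.


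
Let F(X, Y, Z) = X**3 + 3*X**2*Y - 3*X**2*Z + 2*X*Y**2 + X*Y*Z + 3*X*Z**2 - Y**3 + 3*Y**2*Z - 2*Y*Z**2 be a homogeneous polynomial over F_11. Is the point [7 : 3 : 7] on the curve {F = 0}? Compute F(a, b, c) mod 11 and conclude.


F(7,3,7) ≡ 1 (mod 11); P is NOT on the curve.

Evaluate F(7, 3, 7) term-by-term (mod 11).
  X**3 ↦ 1·343·1·1 = 343
  3*X**2*Y ↦ 3·49·3·1 = 441
  -3*X**2*Z ↦ -3·49·1·7 = -1029
  2*X*Y**2 ↦ 2·7·9·1 = 126
  X*Y*Z ↦ 1·7·3·7 = 147
  3*X*Z**2 ↦ 3·7·1·49 = 1029
  -Y**3 ↦ -1·1·27·1 = -27
  3*Y**2*Z ↦ 3·1·9·7 = 189
  -2*Y*Z**2 ↦ -2·1·3·49 = -294
Sum: F(7, 3, 7) = (343) + (441) + (-1029) + (126) + (147) + (1029) + (-27) + (189) + (-294) = 925.
Reducing mod 11: 925 ≡ 1 (mod 11).
Since F(a, b, c) ≡ 1 ≠ 0 (mod 11), P does NOT lie on the curve.


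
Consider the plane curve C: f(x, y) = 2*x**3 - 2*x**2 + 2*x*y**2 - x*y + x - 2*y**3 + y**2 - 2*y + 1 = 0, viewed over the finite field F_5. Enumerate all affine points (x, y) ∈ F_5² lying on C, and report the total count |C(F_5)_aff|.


Affine F_5-points: {(0, 2), (0, 3), (1, 1), (1, 4), (2, 1), (2, 3), (3, 0), (3, 1), (4, 3)}; count = 9.

For each of the 25 pairs (x, y) ∈ F_5², evaluate f(x, y) mod 5. Record the zeros.
  x = 0: [0↦1, 1↦3, 2↦0, 3↦0, 4↦1]  zeros at y ∈ {2, 3}
  x = 1: [0↦2, 1↦0, 2↦2, 3↦1, 4↦0]  zeros at y ∈ {1, 4}
  x = 2: [0↦1, 1↦0, 2↦2, 3↦0, 4↦2]  zeros at y ∈ {1, 3}
  x = 3: [0↦0, 1↦0, 2↦2, 3↦4, 4↦4]  zeros at y ∈ {0, 1}
  x = 4: [0↦1, 1↦2, 2↦4, 3↦0, 4↦3]  zeros at y ∈ {3}
Collecting zeros: affine points = {(0, 2), (0, 3), (1, 1), (1, 4), (2, 1), (2, 3), (3, 0), (3, 1), (4, 3)}.
Total count |C(F_5)_aff| = 9.


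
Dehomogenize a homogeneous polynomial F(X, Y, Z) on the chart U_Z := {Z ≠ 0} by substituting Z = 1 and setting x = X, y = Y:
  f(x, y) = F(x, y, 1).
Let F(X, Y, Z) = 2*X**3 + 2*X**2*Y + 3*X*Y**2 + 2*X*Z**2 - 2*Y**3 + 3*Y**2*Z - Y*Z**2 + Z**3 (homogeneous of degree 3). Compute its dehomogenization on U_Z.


f(x, y) = 2*x**3 + 2*x**2*y + 3*x*y**2 + 2*x - 2*y**3 + 3*y**2 - y + 1

On U_Z we set Z = 1. Each monomial c·X^i·Y^j·Z^k in F becomes c·x^i·y^j·1^k = c·x^i·y^j.
Substituting Z = 1: F(X, Y, 1) = 2*x**3 + 2*x**2*y + 3*x*y**2 + 2*x - 2*y**3 + 3*y**2 - y + 1.
Note: deg(f) ≤ deg(F) = 3; strict inequality happens when F is divisible by Z (lost terms).


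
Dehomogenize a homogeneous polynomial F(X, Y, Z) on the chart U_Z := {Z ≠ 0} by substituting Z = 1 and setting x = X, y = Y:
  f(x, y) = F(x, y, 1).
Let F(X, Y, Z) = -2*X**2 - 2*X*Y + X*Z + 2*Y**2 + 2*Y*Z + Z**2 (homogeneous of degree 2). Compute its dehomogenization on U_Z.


f(x, y) = -2*x**2 - 2*x*y + x + 2*y**2 + 2*y + 1

On U_Z we set Z = 1. Each monomial c·X^i·Y^j·Z^k in F becomes c·x^i·y^j·1^k = c·x^i·y^j.
Substituting Z = 1: F(X, Y, 1) = -2*x**2 - 2*x*y + x + 2*y**2 + 2*y + 1.
Note: deg(f) ≤ deg(F) = 2; strict inequality happens when F is divisible by Z (lost terms).


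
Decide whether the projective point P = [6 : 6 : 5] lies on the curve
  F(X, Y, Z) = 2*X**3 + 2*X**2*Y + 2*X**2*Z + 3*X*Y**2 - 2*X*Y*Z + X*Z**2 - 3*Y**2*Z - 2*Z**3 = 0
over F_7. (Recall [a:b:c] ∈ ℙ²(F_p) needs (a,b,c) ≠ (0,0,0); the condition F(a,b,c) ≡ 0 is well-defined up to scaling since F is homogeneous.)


F(6,6,5) ≡ 4 (mod 7); P is NOT on the curve.

Evaluate F(6, 6, 5) term-by-term (mod 7).
  2*X**3 ↦ 2·216·1·1 = 432
  2*X**2*Y ↦ 2·36·6·1 = 432
  2*X**2*Z ↦ 2·36·1·5 = 360
  3*X*Y**2 ↦ 3·6·36·1 = 648
  -2*X*Y*Z ↦ -2·6·6·5 = -360
  X*Z**2 ↦ 1·6·1·25 = 150
  -3*Y**2*Z ↦ -3·1·36·5 = -540
  -2*Z**3 ↦ -2·1·1·125 = -250
Sum: F(6, 6, 5) = (432) + (432) + (360) + (648) + (-360) + (150) + (-540) + (-250) = 872.
Reducing mod 7: 872 ≡ 4 (mod 7).
Since F(a, b, c) ≡ 4 ≠ 0 (mod 7), P does NOT lie on the curve.


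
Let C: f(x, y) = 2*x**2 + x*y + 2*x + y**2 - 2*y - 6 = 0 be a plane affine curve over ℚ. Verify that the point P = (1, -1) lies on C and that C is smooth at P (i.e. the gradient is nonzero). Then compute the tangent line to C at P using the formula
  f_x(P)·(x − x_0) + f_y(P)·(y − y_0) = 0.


Tangent line at P: 5*x - 3*y - 8 = 0.

Step 1: f(1, -1) = 0, so P lies on C.
Step 2: partial derivatives
  f_x(x, y) = 4*x + y + 2, f_y(x, y) = x + 2*y - 2.
  f_x(P) = 5, f_y(P) = -3 (gradient nonzero, so P is smooth).
Step 3: tangent line at P: 5·(x − 1) + -3·(y − -1) = 0.
Expanding: 5*x - 3*y - 8 = 0.


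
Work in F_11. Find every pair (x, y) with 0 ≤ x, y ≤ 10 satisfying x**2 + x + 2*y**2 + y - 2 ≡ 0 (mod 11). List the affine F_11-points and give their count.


Affine F_11-points: {(1, 0), (1, 5), (3, 6), (3, 10), (4, 8), (6, 8), (7, 6), (7, 10), (9, 0), (9, 5)}; count = 10.

For each of the 121 pairs (x, y) ∈ F_11², evaluate f(x, y) mod 11. Record the zeros.
  x = 0: [0↦9, 1↦1, 2↦8, 3↦8, 4↦1, 5↦9, 6↦10, 7↦4, 8↦2, 9↦4, 10↦10]  zeros at y ∈ ∅
  x = 1: [0↦0, 1↦3, 2↦10, 3↦10, 4↦3, 5↦0, 6↦1, 7↦6, 8↦4, 9↦6, 10↦1]  zeros at y ∈ {0, 5}
  x = 2: [0↦4, 1↦7, 2↦3, 3↦3, 4↦7, 5↦4, 6↦5, 7↦10, 8↦8, 9↦10, 10↦5]  zeros at y ∈ ∅
  x = 3: [0↦10, 1↦2, 2↦9, 3↦9, 4↦2, 5↦10, 6↦0, 7↦5, 8↦3, 9↦5, 10↦0]  zeros at y ∈ {6, 10}
  x = 4: [0↦7, 1↦10, 2↦6, 3↦6, 4↦10, 5↦7, 6↦8, 7↦2, 8↦0, 9↦2, 10↦8]  zeros at y ∈ {8}
  x = 5: [0↦6, 1↦9, 2↦5, 3↦5, 4↦9, 5↦6, 6↦7, 7↦1, 8↦10, 9↦1, 10↦7]  zeros at y ∈ ∅
  x = 6: [0↦7, 1↦10, 2↦6, 3↦6, 4↦10, 5↦7, 6↦8, 7↦2, 8↦0, 9↦2, 10↦8]  zeros at y ∈ {8}
  x = 7: [0↦10, 1↦2, 2↦9, 3↦9, 4↦2, 5↦10, 6↦0, 7↦5, 8↦3, 9↦5, 10↦0]  zeros at y ∈ {6, 10}
  x = 8: [0↦4, 1↦7, 2↦3, 3↦3, 4↦7, 5↦4, 6↦5, 7↦10, 8↦8, 9↦10, 10↦5]  zeros at y ∈ ∅
  x = 9: [0↦0, 1↦3, 2↦10, 3↦10, 4↦3, 5↦0, 6↦1, 7↦6, 8↦4, 9↦6, 10↦1]  zeros at y ∈ {0, 5}
  x = 10: [0↦9, 1↦1, 2↦8, 3↦8, 4↦1, 5↦9, 6↦10, 7↦4, 8↦2, 9↦4, 10↦10]  zeros at y ∈ ∅
Collecting zeros: affine points = {(1, 0), (1, 5), (3, 6), (3, 10), (4, 8), (6, 8), (7, 6), (7, 10), (9, 0), (9, 5)}.
Total count |C(F_11)_aff| = 10.


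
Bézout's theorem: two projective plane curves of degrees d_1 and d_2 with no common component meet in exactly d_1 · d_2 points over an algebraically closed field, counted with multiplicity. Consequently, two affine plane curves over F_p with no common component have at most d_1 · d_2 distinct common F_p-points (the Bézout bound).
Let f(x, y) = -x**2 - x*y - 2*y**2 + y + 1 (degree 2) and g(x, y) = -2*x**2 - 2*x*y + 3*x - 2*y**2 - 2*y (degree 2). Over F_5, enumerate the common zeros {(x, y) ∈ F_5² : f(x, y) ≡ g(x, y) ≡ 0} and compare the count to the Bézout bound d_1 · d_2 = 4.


Common zeros: {(4, 0)}; count = 1; Bézout bound = 4.

deg(f) = 2, deg(g) = 2, so Bézout bound = 4.
Scan x ∈ F_5. For each x, list the y ∈ F_5 with f(x, y) ≡ 0 and those with g(x, y) ≡ 0 (mod 5); the common zeros in that column are the intersection.
  x = 0: f ≡ 0 at y ∈ {1, 2}; g ≡ 0 at y ∈ {0, 4}; common: ∅.
  x = 1: f ≡ 0 at y ∈ {0}; g ≡ 0 at y ∈ {1, 2}; common: ∅.
  x = 2: f ≡ 0 at y ∈ ∅; g ≡ 0 at y ∈ {1}; common: ∅.
  x = 3: f ≡ 0 at y ∈ {2}; g ≡ 0 at y ∈ ∅; common: ∅.
  x = 4: f ≡ 0 at y ∈ {0, 1}; g ≡ 0 at y ∈ {0}; common: {0}.
Collecting: common zeros = {(4, 0)}, so the count is 1.
Comparison with the Bézout bound: 1 ≤ 4 = deg(f)·deg(g), as expected for curves with no common component (the affine F_5-count falls short of the bound because intersections may lie at infinity, over extension fields, or carry multiplicity).


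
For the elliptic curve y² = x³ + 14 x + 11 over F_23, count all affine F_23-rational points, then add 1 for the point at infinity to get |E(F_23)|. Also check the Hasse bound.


Affine points = {(1, 7), (1, 16), (2, 1), (2, 22), (4, 4), (4, 19), (6, 9), (6, 14), (10, 1), (10, 22), (11, 1), (11, 22), (15, 10), (15, 13), (18, 0), (19, 11), (19, 12)}; affine count = 17; |E(F_23)| = 18.

Discriminant check: Δ ∝ 4a³ + 27b² = 4·14³ + 27·11² = 4·2744 + 27·121 ≡ 6 (mod 23). Nonzero ⇒ E is nonsingular.
For each x ∈ F_23, compute rhs = x³ + 14·x + 11 mod 23, then count y ∈ F_23 with y² ≡ rhs.
  x = 0: rhs = 11, matching y values: none (0 points).
  x = 1: rhs = 3, matching y values: 7, 16 (2 points).
  x = 2: rhs = 1, matching y values: 1, 22 (2 points).
  x = 3: rhs = 11, matching y values: none (0 points).
  x = 4: rhs = 16, matching y values: 4, 19 (2 points).
  x = 5: rhs = 22, matching y values: none (0 points).
  x = 6: rhs = 12, matching y values: 9, 14 (2 points).
  x = 7: rhs = 15, matching y values: none (0 points).
  x = 8: rhs = 14, matching y values: none (0 points).
  x = 9: rhs = 15, matching y values: none (0 points).
  x = 10: rhs = 1, matching y values: 1, 22 (2 points).
  x = 11: rhs = 1, matching y values: 1, 22 (2 points).
  x = 12: rhs = 21, matching y values: none (0 points).
  x = 13: rhs = 21, matching y values: none (0 points).
  x = 14: rhs = 7, matching y values: none (0 points).
  x = 15: rhs = 8, matching y values: 10, 13 (2 points).
  x = 16: rhs = 7, matching y values: none (0 points).
  x = 17: rhs = 10, matching y values: none (0 points).
  x = 18: rhs = 0, matching y values: 0 (1 points).
  x = 19: rhs = 6, matching y values: 11, 12 (2 points).
  x = 20: rhs = 11, matching y values: none (0 points).
  x = 21: rhs = 21, matching y values: none (0 points).
  x = 22: rhs = 19, matching y values: none (0 points).
Total affine count: 17.
Full point count |E(F_23)| = 17 + 1 = 18.
Hasse bound: |18 − (23+1)| = |-6| = 6 ≤ 2√23 ≈ 9.5917 ✓.


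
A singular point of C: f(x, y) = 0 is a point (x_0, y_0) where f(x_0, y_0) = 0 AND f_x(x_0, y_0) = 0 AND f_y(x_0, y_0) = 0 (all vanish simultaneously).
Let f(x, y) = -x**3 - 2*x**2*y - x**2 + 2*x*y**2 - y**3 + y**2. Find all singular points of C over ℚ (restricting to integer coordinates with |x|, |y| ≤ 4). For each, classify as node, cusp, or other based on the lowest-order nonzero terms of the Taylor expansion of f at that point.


Singular points: {(0, 0)}; classification: node.

Compute partial derivatives:
  f_x = -3*x**2 - 4*x*y - 2*x + 2*y**2.
  f_y = -2*x**2 + 4*x*y - 3*y**2 + 2*y.
Scan x_0 ∈ {−4, ..., 4}. For each x_0, f_y(x_0, y) is a polynomial in y; find its integer roots y ∈ {−4, ..., 4}, then test f_x and f at those candidates.
  x = -4: f_y(-4, y) = -3*y**2 - 14*y - 32; no integer root y with |y| ≤ 4.
  x = -3: f_y(-3, y) = -3*y**2 - 10*y - 18; no integer root y with |y| ≤ 4.
  x = -2: f_y(-2, y) = -3*y**2 - 6*y - 8; no integer root y with |y| ≤ 4.
  x = -1: f_y(-1, y) = -3*y**2 - 2*y - 2; no integer root y with |y| ≤ 4.
  x = 0: f_y(0, y) = -3*y**2 + 2*y; vanishes at y ∈ {0}. (0, 0): f_x = 0, f = 0 — SINGULAR.
  x = 1: f_y(1, y) = -3*y**2 + 6*y - 2; no integer root y with |y| ≤ 4.
  x = 2: f_y(2, y) = -3*y**2 + 10*y - 8; vanishes at y ∈ {2}. (2, 2): f_x = -24 ≠ 0.
  x = 3: f_y(3, y) = -3*y**2 + 14*y - 18; no integer root y with |y| ≤ 4.
  x = 4: f_y(4, y) = -3*y**2 + 18*y - 32; no integer root y with |y| ≤ 4.
Only singular point on the grid: (0, 0).
Classify: substitute x = 0 + u, y = 0 + v and expand: f = -u**3 - 2*u**2*v - u**2 + 2*u*v**2 - v**3 + v**2.
No constant or linear terms (consistent with a singular point). Quadratic part: -u**2 + v**2. Cubic part: -u**3 - 2*u**2*v + 2*u*v**2 - v**3.
The quadratic part v**2 - u**2 = (v − u)(v + u) splits into two distinct linear factors, so there are two distinct tangent lines y − 0 = ±(x − 0) — this is a node (ordinary double point).
Classification: node.


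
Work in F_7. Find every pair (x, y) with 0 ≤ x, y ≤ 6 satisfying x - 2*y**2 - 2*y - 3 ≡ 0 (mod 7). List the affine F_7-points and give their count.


Affine F_7-points: {(0, 1), (0, 5), (1, 2), (1, 4), (3, 0), (3, 6), (6, 3)}; count = 7.

For each of the 49 pairs (x, y) ∈ F_7², evaluate f(x, y) mod 7. Record the zeros.
  x = 0: [0↦4, 1↦0, 2↦6, 3↦1, 4↦6, 5↦0, 6↦4]  zeros at y ∈ {1, 5}
  x = 1: [0↦5, 1↦1, 2↦0, 3↦2, 4↦0, 5↦1, 6↦5]  zeros at y ∈ {2, 4}
  x = 2: [0↦6, 1↦2, 2↦1, 3↦3, 4↦1, 5↦2, 6↦6]  zeros at y ∈ ∅
  x = 3: [0↦0, 1↦3, 2↦2, 3↦4, 4↦2, 5↦3, 6↦0]  zeros at y ∈ {0, 6}
  x = 4: [0↦1, 1↦4, 2↦3, 3↦5, 4↦3, 5↦4, 6↦1]  zeros at y ∈ ∅
  x = 5: [0↦2, 1↦5, 2↦4, 3↦6, 4↦4, 5↦5, 6↦2]  zeros at y ∈ ∅
  x = 6: [0↦3, 1↦6, 2↦5, 3↦0, 4↦5, 5↦6, 6↦3]  zeros at y ∈ {3}
Collecting zeros: affine points = {(0, 1), (0, 5), (1, 2), (1, 4), (3, 0), (3, 6), (6, 3)}.
Total count |C(F_7)_aff| = 7.


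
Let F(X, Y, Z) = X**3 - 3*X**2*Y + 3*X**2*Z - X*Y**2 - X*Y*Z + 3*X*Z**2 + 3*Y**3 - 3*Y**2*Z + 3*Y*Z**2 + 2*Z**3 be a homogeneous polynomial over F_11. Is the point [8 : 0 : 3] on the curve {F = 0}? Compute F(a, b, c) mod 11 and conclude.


F(8,0,3) ≡ 5 (mod 11); P is NOT on the curve.

Evaluate F(8, 0, 3) term-by-term (mod 11).
  X**3 ↦ 1·512·1·1 = 512
  -3*X**2*Y ↦ -3·64·0·1 = 0
  3*X**2*Z ↦ 3·64·1·3 = 576
  -X*Y**2 ↦ -1·8·0·1 = 0
  -X*Y*Z ↦ -1·8·0·3 = 0
  3*X*Z**2 ↦ 3·8·1·9 = 216
  3*Y**3 ↦ 3·1·0·1 = 0
  -3*Y**2*Z ↦ -3·1·0·3 = 0
  3*Y*Z**2 ↦ 3·1·0·9 = 0
  2*Z**3 ↦ 2·1·1·27 = 54
Sum: F(8, 0, 3) = (512) + (0) + (576) + (0) + (0) + (216) + (0) + (0) + (0) + (54) = 1358.
Reducing mod 11: 1358 ≡ 5 (mod 11).
Since F(a, b, c) ≡ 5 ≠ 0 (mod 11), P does NOT lie on the curve.


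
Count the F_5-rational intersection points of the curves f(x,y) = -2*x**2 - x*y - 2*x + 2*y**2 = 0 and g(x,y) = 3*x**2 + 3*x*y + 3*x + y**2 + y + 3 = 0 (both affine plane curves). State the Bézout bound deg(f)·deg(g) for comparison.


Common zeros: {(3, 1)}; count = 1; Bézout bound = 4.

deg(f) = 2, deg(g) = 2, so Bézout bound = 4.
Scan x ∈ F_5. For each x, list the y ∈ F_5 with f(x, y) ≡ 0 and those with g(x, y) ≡ 0 (mod 5); the common zeros in that column are the intersection.
  x = 0: f ≡ 0 at y ∈ {0}; g ≡ 0 at y ∈ {1, 3}; common: ∅.
  x = 1: f ≡ 0 at y ∈ ∅; g ≡ 0 at y ∈ {3}; common: ∅.
  x = 2: f ≡ 0 at y ∈ {3}; g ≡ 0 at y ∈ {4}; common: ∅.
  x = 3: f ≡ 0 at y ∈ {1, 3}; g ≡ 0 at y ∈ {1, 4}; common: {1}.
  x = 4: f ≡ 0 at y ∈ {0, 2}; g ≡ 0 at y ∈ ∅; common: ∅.
Collecting: common zeros = {(3, 1)}, so the count is 1.
Comparison with the Bézout bound: 1 ≤ 4 = deg(f)·deg(g), as expected for curves with no common component (the affine F_5-count falls short of the bound because intersections may lie at infinity, over extension fields, or carry multiplicity).


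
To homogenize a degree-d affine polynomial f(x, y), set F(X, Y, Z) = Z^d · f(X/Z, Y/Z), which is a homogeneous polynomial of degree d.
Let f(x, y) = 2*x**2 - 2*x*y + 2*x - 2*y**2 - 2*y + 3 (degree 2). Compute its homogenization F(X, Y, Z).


F(X, Y, Z) = 2*X**2 - 2*X*Y + 2*X*Z - 2*Y**2 - 2*Y*Z + 3*Z**2

deg(f) = 2.
Substitute x = X/Z, y = Y/Z into f, then multiply by Z^2.
  monomial 2·x^2·y^0 ↦ 2·X^2·Y^0·Z^0.
  monomial -2·x^1·y^1 ↦ -2·X^1·Y^1·Z^0.
  monomial 2·x^1·y^0 ↦ 2·X^1·Y^0·Z^1.
  monomial -2·x^0·y^2 ↦ -2·X^0·Y^2·Z^0.
  monomial -2·x^0·y^1 ↦ -2·X^0·Y^1·Z^1.
  monomial 3·x^0·y^0 ↦ 3·X^0·Y^0·Z^2.
Collecting: F(X, Y, Z) = 2*X**2 - 2*X*Y + 2*X*Z - 2*Y**2 - 2*Y*Z + 3*Z**2.


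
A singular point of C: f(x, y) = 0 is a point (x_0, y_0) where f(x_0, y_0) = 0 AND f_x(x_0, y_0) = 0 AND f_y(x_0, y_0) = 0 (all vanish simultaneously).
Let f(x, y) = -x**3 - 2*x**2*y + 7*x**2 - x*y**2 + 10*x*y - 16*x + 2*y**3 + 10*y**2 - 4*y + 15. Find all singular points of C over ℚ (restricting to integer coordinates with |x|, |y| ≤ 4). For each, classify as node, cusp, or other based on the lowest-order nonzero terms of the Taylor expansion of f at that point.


Singular points: {(3, -1)}; classification: cusp.

Compute partial derivatives:
  f_x = -3*x**2 - 4*x*y + 14*x - y**2 + 10*y - 16.
  f_y = -2*x**2 - 2*x*y + 10*x + 6*y**2 + 20*y - 4.
Scan x_0 ∈ {−4, ..., 4}. For each x_0, f_y(x_0, y) is a polynomial in y; find its integer roots y ∈ {−4, ..., 4}, then test f_x and f at those candidates.
  x = -4: f_y(-4, y) = 6*y**2 + 28*y - 76; no integer root y with |y| ≤ 4.
  x = -3: f_y(-3, y) = 6*y**2 + 26*y - 52; no integer root y with |y| ≤ 4.
  x = -2: f_y(-2, y) = 6*y**2 + 24*y - 32; no integer root y with |y| ≤ 4.
  x = -1: f_y(-1, y) = 6*y**2 + 22*y - 16; no integer root y with |y| ≤ 4.
  x = 0: f_y(0, y) = 6*y**2 + 20*y - 4; no integer root y with |y| ≤ 4.
  x = 1: f_y(1, y) = 6*y**2 + 18*y + 4; no integer root y with |y| ≤ 4.
  x = 2: f_y(2, y) = 6*y**2 + 16*y + 8; vanishes at y ∈ {-2}. (2, -2): f_x = -8 ≠ 0.
  x = 3: f_y(3, y) = 6*y**2 + 14*y + 8; vanishes at y ∈ {-1}. (3, -1): f_x = 0, f = 0 — SINGULAR.
  x = 4: f_y(4, y) = 6*y**2 + 12*y + 4; no integer root y with |y| ≤ 4.
Only singular point on the grid: (3, -1).
Classify: substitute x = 3 + u, y = -1 + v and expand: f = -u**3 - 2*u**2*v - u*v**2 + 2*v**3 + v**2.
No constant or linear terms (consistent with a singular point). Quadratic part: v**2. Cubic part: -u**3 - 2*u**2*v - u*v**2 + 2*v**3.
The quadratic part v**2 is a perfect square, so there is a single (double) tangent line v = 0, i.e. y = -1. Restricting the cubic part to that line (v = 0) leaves -u**3 ≠ 0, so f is not divisible by v and the branch is v² ≈ u**3 to lowest order — this is a cusp.
Classification: cusp.


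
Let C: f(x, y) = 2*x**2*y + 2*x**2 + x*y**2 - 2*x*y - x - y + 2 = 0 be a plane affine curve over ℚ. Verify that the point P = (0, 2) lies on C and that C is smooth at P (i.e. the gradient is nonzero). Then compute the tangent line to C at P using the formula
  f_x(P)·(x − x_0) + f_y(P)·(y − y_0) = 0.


Tangent line at P: -x - y + 2 = 0.

Step 1: f(0, 2) = 0, so P lies on C.
Step 2: partial derivatives
  f_x(x, y) = 4*x*y + 4*x + y**2 - 2*y - 1, f_y(x, y) = 2*x**2 + 2*x*y - 2*x - 1.
  f_x(P) = -1, f_y(P) = -1 (gradient nonzero, so P is smooth).
Step 3: tangent line at P: -1·(x − 0) + -1·(y − 2) = 0.
Expanding: -x - y + 2 = 0.


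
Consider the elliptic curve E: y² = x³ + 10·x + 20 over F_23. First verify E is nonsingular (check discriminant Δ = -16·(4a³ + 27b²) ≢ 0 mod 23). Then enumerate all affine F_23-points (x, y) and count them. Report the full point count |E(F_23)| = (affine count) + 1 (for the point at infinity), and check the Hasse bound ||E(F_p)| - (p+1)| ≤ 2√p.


Affine points = {(1, 10), (1, 13), (2, 5), (2, 18), (3, 10), (3, 13), (4, 3), (4, 20), (10, 4), (10, 19), (11, 9), (11, 14), (13, 1), (13, 22), (14, 11), (14, 12), (15, 7), (15, 16), (18, 11), (18, 12), (19, 10), (19, 13), (20, 3), (20, 20), (22, 3), (22, 20)}; affine count = 26; |E(F_23)| = 27.

Discriminant check: Δ ∝ 4a³ + 27b² = 4·10³ + 27·20² = 4·1000 + 27·400 ≡ 11 (mod 23). Nonzero ⇒ E is nonsingular.
For each x ∈ F_23, compute rhs = x³ + 10·x + 20 mod 23, then count y ∈ F_23 with y² ≡ rhs.
  x = 0: rhs = 20, matching y values: none (0 points).
  x = 1: rhs = 8, matching y values: 10, 13 (2 points).
  x = 2: rhs = 2, matching y values: 5, 18 (2 points).
  x = 3: rhs = 8, matching y values: 10, 13 (2 points).
  x = 4: rhs = 9, matching y values: 3, 20 (2 points).
  x = 5: rhs = 11, matching y values: none (0 points).
  x = 6: rhs = 20, matching y values: none (0 points).
  x = 7: rhs = 19, matching y values: none (0 points).
  x = 8: rhs = 14, matching y values: none (0 points).
  x = 9: rhs = 11, matching y values: none (0 points).
  x = 10: rhs = 16, matching y values: 4, 19 (2 points).
  x = 11: rhs = 12, matching y values: 9, 14 (2 points).
  x = 12: rhs = 5, matching y values: none (0 points).
  x = 13: rhs = 1, matching y values: 1, 22 (2 points).
  x = 14: rhs = 6, matching y values: 11, 12 (2 points).
  x = 15: rhs = 3, matching y values: 7, 16 (2 points).
  x = 16: rhs = 21, matching y values: none (0 points).
  x = 17: rhs = 20, matching y values: none (0 points).
  x = 18: rhs = 6, matching y values: 11, 12 (2 points).
  x = 19: rhs = 8, matching y values: 10, 13 (2 points).
  x = 20: rhs = 9, matching y values: 3, 20 (2 points).
  x = 21: rhs = 15, matching y values: none (0 points).
  x = 22: rhs = 9, matching y values: 3, 20 (2 points).
Total affine count: 26.
Full point count |E(F_23)| = 26 + 1 = 27.
Hasse bound: |27 − (23+1)| = |3| = 3 ≤ 2√23 ≈ 9.5917 ✓.


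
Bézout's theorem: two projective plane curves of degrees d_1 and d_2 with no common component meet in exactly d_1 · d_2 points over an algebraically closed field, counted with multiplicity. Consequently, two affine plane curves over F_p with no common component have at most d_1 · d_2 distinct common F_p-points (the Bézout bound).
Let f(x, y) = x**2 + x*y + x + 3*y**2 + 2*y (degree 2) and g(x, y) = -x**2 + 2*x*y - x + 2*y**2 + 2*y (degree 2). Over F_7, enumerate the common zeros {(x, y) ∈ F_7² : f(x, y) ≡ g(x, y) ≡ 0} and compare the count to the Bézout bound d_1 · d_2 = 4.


Common zeros: {(0, 0), (6, 0)}; count = 2; Bézout bound = 4.

deg(f) = 2, deg(g) = 2, so Bézout bound = 4.
Scan x ∈ F_7. For each x, list the y ∈ F_7 with f(x, y) ≡ 0 and those with g(x, y) ≡ 0 (mod 7); the common zeros in that column are the intersection.
  x = 0: f ≡ 0 at y ∈ {0, 4}; g ≡ 0 at y ∈ {0, 6}; common: {0}.
  x = 1: f ≡ 0 at y ∈ ∅; g ≡ 0 at y ∈ {2, 3}; common: ∅.
  x = 2: f ≡ 0 at y ∈ {4}; g ≡ 0 at y ∈ {2}; common: ∅.
  x = 3: f ≡ 0 at y ∈ {5}; g ≡ 0 at y ∈ ∅; common: ∅.
  x = 4: f ≡ 0 at y ∈ ∅; g ≡ 0 at y ∈ {3, 6}; common: ∅.
  x = 5: f ≡ 0 at y ∈ {2, 5}; g ≡ 0 at y ∈ ∅; common: ∅.
  x = 6: f ≡ 0 at y ∈ {0, 2}; g ≡ 0 at y ∈ {0}; common: {0}.
Collecting: common zeros = {(0, 0), (6, 0)}, so the count is 2.
Comparison with the Bézout bound: 2 ≤ 4 = deg(f)·deg(g), as expected for curves with no common component (the affine F_7-count falls short of the bound because intersections may lie at infinity, over extension fields, or carry multiplicity).


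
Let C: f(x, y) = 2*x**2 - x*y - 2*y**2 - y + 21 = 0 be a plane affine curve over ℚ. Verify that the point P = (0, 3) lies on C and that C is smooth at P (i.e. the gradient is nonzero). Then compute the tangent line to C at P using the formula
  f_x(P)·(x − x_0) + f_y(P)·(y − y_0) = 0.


Tangent line at P: -3*x - 13*y + 39 = 0.

Step 1: f(0, 3) = 0, so P lies on C.
Step 2: partial derivatives
  f_x(x, y) = 4*x - y, f_y(x, y) = -x - 4*y - 1.
  f_x(P) = -3, f_y(P) = -13 (gradient nonzero, so P is smooth).
Step 3: tangent line at P: -3·(x − 0) + -13·(y − 3) = 0.
Expanding: -3*x - 13*y + 39 = 0.
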